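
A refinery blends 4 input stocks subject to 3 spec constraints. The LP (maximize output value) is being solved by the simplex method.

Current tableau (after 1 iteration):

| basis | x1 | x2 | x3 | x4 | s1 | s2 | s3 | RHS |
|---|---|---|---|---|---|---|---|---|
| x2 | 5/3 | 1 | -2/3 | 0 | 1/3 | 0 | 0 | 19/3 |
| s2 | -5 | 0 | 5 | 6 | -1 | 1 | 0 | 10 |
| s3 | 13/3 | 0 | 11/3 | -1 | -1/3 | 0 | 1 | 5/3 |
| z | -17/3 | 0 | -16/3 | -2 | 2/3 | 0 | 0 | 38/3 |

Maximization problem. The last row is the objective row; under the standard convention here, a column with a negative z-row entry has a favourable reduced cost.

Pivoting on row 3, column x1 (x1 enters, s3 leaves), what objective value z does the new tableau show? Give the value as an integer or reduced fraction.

Minimum ratio for x1: (5/3)/(13/3) = 5/13.
z changes by −(z-row coeff of x1)·ratio = −(-17/3)·(5/13) = 85/39.
New z = 38/3 + (85/39) = 193/13.

193/13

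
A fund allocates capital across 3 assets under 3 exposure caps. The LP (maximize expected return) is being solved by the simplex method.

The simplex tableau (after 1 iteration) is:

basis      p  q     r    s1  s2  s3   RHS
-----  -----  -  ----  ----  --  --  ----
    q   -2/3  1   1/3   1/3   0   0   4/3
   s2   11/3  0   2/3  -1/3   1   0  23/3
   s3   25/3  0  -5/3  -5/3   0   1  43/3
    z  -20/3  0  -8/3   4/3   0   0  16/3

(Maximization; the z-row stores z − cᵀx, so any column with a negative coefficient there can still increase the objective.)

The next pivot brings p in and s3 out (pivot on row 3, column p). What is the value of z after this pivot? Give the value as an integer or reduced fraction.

84/5

Minimum ratio for p: (43/3)/(25/3) = 43/25.
z changes by −(z-row coeff of p)·ratio = −(-20/3)·(43/25) = 172/15.
New z = 16/3 + (172/15) = 84/5.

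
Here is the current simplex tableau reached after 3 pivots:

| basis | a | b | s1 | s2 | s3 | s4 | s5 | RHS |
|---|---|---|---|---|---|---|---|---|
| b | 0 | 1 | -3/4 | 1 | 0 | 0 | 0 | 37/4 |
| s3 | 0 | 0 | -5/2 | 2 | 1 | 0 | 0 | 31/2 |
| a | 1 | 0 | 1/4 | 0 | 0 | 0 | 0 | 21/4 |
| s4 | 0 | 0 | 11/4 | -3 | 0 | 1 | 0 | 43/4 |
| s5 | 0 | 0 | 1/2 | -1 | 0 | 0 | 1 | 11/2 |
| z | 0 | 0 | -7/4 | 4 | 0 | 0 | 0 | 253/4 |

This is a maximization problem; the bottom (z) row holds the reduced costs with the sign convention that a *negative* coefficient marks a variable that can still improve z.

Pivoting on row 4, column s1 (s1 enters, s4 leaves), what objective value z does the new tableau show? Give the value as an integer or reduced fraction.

771/11

Minimum ratio for s1: (43/4)/(11/4) = 43/11.
z changes by −(z-row coeff of s1)·ratio = −(-7/4)·(43/11) = 301/44.
New z = 253/4 + (301/44) = 771/11.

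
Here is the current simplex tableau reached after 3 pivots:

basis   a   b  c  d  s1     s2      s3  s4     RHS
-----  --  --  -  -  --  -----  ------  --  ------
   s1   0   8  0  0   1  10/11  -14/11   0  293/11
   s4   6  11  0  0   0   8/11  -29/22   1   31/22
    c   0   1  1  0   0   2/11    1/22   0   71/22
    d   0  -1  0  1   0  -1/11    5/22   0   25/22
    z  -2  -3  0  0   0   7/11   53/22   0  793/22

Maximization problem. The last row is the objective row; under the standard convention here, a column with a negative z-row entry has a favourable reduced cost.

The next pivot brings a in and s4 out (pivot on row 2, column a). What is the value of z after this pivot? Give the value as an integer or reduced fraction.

Minimum ratio for a: (31/22)/6 = 31/132.
z changes by −(z-row coeff of a)·ratio = −(-2)·(31/132) = 31/66.
New z = 793/22 + (31/66) = 1205/33.

1205/33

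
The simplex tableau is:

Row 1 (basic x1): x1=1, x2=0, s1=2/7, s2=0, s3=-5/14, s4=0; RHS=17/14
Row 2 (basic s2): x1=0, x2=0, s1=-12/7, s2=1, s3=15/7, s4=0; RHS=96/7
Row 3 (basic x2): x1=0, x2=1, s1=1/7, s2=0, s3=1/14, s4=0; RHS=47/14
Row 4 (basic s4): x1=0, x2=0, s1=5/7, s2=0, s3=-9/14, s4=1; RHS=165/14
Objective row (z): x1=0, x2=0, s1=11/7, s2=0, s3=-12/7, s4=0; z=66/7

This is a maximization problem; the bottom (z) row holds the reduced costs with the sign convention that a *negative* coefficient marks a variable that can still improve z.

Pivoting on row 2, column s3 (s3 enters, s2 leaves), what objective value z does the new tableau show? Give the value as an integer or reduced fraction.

102/5

Minimum ratio for s3: (96/7)/(15/7) = 32/5.
z changes by −(z-row coeff of s3)·ratio = −(-12/7)·(32/5) = 384/35.
New z = 66/7 + (384/35) = 102/5.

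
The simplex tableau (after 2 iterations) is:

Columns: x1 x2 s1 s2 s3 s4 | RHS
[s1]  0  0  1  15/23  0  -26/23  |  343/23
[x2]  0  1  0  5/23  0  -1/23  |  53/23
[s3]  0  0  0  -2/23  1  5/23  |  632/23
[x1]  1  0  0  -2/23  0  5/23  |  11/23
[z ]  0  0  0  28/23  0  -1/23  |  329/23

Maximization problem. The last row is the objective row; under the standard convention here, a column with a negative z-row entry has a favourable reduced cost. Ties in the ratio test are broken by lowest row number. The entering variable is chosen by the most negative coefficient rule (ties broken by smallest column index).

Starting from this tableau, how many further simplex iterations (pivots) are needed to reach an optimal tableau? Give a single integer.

pivot: s4 in, x1 out → z = 72/5
No improving column remains; optimal.

1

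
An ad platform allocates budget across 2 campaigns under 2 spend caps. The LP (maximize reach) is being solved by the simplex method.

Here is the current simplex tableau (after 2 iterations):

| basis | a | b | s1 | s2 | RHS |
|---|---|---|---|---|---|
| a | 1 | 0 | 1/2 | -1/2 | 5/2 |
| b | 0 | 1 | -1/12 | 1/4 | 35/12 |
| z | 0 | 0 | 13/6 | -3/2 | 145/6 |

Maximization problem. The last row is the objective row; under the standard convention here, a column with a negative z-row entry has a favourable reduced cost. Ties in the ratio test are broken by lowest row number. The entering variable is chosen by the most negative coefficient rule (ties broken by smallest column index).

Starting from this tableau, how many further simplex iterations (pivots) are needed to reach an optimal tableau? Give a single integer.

pivot: s2 in, b out → z = 125/3
No improving column remains; optimal.

1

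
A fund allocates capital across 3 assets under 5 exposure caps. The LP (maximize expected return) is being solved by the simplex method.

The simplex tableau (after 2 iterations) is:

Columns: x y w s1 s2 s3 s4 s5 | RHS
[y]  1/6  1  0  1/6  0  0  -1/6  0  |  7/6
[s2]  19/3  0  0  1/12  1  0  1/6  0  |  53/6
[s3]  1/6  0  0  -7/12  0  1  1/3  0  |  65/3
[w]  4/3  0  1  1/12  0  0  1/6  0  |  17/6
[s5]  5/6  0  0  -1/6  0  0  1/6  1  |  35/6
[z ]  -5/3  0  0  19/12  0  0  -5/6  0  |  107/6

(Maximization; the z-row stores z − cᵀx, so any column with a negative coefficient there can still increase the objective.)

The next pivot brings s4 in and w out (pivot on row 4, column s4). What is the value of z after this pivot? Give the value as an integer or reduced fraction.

32

Minimum ratio for s4: (17/6)/(1/6) = 17.
z changes by −(z-row coeff of s4)·ratio = −(-5/6)·17 = 85/6.
New z = 107/6 + (85/6) = 32.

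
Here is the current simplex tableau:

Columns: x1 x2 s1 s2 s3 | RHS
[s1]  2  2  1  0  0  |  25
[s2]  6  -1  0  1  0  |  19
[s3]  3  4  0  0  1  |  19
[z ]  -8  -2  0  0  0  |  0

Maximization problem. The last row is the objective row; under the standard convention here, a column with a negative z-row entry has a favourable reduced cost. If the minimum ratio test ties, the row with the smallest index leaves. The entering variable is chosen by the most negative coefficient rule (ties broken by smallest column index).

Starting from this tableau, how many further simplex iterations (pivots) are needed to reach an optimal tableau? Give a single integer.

pivot: x1 in, s2 out → z = 76/3
pivot: x2 in, s3 out → z = 874/27
No improving column remains; optimal.

2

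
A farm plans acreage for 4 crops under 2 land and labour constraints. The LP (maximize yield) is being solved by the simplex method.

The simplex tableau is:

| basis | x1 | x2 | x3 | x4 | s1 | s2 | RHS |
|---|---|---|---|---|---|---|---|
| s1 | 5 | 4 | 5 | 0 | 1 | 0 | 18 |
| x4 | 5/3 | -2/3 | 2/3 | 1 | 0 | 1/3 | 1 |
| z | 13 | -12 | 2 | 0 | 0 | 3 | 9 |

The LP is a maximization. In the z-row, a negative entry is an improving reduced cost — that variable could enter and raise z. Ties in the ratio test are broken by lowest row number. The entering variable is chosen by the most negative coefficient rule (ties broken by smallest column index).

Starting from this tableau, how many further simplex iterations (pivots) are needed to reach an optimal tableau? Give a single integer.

pivot: x2 in, s1 out → z = 63
No improving column remains; optimal.

1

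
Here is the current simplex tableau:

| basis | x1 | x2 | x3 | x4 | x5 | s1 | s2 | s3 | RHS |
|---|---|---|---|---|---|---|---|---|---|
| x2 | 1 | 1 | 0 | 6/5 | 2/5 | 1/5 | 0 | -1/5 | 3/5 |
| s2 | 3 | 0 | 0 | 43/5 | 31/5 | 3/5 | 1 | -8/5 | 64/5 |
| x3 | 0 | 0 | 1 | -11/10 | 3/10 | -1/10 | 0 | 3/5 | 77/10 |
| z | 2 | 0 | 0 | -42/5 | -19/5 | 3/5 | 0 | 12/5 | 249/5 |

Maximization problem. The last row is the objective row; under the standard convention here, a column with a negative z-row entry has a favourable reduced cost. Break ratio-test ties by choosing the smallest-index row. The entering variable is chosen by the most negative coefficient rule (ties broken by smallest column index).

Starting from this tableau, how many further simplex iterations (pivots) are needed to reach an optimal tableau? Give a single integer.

pivot: x4 in, x2 out → z = 54
pivot: x5 in, x4 out → z = 111/2
No improving column remains; optimal.

2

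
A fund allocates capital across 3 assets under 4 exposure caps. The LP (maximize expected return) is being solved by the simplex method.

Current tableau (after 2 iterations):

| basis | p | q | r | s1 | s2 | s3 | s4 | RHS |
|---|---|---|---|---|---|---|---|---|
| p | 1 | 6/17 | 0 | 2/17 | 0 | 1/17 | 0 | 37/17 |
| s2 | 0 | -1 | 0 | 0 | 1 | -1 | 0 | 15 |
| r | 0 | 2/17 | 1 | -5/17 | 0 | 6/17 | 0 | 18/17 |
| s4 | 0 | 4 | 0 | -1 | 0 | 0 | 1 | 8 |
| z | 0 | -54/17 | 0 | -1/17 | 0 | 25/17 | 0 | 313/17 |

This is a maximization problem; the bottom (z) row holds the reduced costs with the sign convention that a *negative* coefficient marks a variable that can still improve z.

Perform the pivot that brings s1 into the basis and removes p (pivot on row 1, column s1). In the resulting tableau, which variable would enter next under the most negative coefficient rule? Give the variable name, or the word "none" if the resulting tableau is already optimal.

Pivot element 2/17. New z-row = old z-row − (-1/17)·(row 1/(2/17)).
Updated z-row coefficients: p: 1/2, q: -3, r: 0, s1: 0, s2: 0, s3: 3/2, s4: 0.
The most negative is -3 in column q, so q would enter next.

q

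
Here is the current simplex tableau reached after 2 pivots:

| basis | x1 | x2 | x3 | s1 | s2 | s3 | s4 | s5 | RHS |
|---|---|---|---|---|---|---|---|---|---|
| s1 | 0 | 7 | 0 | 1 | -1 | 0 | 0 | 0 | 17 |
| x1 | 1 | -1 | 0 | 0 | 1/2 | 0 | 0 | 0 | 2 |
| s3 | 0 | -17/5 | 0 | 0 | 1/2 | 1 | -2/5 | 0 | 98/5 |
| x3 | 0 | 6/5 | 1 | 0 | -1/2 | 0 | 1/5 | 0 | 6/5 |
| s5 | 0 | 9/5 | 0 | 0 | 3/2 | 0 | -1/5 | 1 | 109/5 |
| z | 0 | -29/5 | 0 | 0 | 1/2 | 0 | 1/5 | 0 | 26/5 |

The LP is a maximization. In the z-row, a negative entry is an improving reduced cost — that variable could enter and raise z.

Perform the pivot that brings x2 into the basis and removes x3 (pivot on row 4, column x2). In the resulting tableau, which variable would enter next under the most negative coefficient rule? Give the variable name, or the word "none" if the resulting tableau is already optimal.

Pivot element 6/5. New z-row = old z-row − (-29/5)·(row 4/(6/5)).
Updated z-row coefficients: x1: 0, x2: 0, x3: 29/6, s1: 0, s2: -23/12, s3: 0, s4: 7/6, s5: 0.
The most negative is -23/12 in column s2, so s2 would enter next.

s2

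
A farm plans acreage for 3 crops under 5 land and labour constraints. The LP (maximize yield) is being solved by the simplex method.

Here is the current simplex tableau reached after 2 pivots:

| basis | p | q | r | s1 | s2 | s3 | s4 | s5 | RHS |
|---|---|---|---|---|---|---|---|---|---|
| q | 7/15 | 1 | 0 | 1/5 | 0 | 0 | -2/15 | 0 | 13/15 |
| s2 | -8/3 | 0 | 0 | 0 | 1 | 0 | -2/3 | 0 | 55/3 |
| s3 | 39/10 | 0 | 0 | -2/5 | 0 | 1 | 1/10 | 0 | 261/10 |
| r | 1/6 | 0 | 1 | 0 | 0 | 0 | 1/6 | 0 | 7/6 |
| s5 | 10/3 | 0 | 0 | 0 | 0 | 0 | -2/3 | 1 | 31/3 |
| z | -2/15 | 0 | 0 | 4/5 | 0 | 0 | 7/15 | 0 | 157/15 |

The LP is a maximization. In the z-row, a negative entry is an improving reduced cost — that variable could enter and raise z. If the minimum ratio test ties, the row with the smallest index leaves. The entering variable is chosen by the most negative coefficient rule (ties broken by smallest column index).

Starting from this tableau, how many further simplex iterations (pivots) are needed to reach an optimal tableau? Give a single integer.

pivot: p in, q out → z = 75/7
No improving column remains; optimal.

1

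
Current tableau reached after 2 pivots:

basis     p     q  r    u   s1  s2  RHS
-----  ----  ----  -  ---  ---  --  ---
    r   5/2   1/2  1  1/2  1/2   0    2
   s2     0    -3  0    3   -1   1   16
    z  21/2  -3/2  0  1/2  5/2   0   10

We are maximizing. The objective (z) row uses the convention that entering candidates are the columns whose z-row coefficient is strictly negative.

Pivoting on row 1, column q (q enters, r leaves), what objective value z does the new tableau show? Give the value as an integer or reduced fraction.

Minimum ratio for q: 2/(1/2) = 4.
z changes by −(z-row coeff of q)·ratio = −(-3/2)·4 = 6.
New z = 10 + 6 = 16.

16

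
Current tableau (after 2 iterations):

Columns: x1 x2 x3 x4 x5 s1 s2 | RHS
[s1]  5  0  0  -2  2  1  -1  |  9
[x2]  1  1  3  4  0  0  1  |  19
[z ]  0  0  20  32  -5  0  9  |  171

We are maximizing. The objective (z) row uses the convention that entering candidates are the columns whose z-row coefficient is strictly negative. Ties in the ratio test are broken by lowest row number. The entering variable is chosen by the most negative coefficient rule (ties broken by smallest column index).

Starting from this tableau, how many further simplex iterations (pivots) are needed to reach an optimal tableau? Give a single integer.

1

pivot: x5 in, s1 out → z = 387/2
No improving column remains; optimal.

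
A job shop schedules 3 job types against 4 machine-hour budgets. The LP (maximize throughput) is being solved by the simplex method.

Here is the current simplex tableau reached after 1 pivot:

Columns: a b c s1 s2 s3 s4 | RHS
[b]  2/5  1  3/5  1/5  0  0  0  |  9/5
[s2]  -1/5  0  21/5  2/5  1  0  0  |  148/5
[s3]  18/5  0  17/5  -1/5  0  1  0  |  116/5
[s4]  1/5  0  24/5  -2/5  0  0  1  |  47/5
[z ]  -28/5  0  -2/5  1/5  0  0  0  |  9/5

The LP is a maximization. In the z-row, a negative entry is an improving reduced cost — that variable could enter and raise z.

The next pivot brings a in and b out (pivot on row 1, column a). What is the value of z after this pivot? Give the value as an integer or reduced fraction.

27

Minimum ratio for a: (9/5)/(2/5) = 9/2.
z changes by −(z-row coeff of a)·ratio = −(-28/5)·(9/2) = 126/5.
New z = 9/5 + (126/5) = 27.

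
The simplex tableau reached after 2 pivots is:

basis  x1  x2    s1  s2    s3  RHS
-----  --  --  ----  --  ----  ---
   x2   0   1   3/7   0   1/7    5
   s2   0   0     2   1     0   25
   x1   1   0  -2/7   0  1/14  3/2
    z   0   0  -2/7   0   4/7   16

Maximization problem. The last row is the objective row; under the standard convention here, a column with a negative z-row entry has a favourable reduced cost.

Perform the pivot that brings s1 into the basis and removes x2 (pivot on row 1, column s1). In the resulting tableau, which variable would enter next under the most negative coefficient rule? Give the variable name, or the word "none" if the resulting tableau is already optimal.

Pivot element 3/7. New z-row = old z-row − (-2/7)·(row 1/(3/7)).
Updated z-row coefficients: x1: 0, x2: 2/3, s1: 0, s2: 0, s3: 2/3.
No coefficient is strictly negative; the tableau after this pivot is optimal.

none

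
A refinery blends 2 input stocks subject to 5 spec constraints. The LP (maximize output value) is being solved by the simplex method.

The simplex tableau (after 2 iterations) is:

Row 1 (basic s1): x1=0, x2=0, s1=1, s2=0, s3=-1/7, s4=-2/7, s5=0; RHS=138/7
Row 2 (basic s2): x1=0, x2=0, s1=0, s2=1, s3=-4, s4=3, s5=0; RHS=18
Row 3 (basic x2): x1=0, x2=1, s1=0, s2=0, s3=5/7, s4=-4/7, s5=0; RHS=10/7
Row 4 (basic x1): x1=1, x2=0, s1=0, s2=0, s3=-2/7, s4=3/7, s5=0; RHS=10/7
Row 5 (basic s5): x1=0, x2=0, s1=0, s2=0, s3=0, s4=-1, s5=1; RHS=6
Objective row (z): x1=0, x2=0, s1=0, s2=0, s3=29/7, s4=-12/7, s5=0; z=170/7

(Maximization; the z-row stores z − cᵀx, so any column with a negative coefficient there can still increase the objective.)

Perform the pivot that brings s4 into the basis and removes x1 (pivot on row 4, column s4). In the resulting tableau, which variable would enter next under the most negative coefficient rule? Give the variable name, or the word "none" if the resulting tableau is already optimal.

Pivot element 3/7. New z-row = old z-row − (-12/7)·(row 4/(3/7)).
Updated z-row coefficients: x1: 4, x2: 0, s1: 0, s2: 0, s3: 3, s4: 0, s5: 0.
No coefficient is strictly negative; the tableau after this pivot is optimal.

none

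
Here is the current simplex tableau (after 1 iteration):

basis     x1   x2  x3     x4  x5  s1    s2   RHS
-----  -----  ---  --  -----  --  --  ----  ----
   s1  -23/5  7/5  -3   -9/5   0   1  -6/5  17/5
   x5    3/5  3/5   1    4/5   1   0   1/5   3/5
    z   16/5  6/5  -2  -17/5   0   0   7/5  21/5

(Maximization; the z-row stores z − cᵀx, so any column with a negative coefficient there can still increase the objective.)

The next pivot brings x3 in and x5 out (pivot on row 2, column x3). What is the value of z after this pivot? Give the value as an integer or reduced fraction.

27/5

Minimum ratio for x3: (3/5)/1 = 3/5.
z changes by −(z-row coeff of x3)·ratio = −(-2)·(3/5) = 6/5.
New z = 21/5 + (6/5) = 27/5.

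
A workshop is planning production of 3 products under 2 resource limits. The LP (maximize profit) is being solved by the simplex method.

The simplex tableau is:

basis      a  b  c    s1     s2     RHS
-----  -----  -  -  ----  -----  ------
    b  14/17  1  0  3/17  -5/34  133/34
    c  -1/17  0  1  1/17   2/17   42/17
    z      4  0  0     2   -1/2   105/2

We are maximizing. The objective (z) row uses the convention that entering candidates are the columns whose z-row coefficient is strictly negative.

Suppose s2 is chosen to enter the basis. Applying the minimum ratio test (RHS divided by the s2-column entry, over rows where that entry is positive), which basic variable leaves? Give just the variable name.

c

Ratios: row 1 (b): entry -5/34 ≤ 0, skip; row 2 (c): (42/17)/(2/17) = 21.
Minimum ratio 21 is in the c row, so c leaves.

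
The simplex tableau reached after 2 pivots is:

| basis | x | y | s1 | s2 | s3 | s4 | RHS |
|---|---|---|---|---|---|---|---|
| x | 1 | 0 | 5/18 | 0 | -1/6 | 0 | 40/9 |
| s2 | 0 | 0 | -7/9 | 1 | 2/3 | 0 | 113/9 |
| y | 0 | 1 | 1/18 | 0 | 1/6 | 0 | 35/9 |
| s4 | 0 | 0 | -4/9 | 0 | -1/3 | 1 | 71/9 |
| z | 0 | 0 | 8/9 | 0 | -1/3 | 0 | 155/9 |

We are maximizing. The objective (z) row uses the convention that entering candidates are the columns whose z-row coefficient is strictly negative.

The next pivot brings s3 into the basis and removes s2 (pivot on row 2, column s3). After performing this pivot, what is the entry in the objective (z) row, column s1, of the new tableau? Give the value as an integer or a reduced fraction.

1/2

Pivot element is row 2, column s3: 2/3.
Normalize row 2: new (row 2, s1) = (-7/9)/(2/3) = -7/6.
z-row ← z-row − (-1/3)·(new row 2): 8/9 − (-1/3)·(-7/6) = 1/2.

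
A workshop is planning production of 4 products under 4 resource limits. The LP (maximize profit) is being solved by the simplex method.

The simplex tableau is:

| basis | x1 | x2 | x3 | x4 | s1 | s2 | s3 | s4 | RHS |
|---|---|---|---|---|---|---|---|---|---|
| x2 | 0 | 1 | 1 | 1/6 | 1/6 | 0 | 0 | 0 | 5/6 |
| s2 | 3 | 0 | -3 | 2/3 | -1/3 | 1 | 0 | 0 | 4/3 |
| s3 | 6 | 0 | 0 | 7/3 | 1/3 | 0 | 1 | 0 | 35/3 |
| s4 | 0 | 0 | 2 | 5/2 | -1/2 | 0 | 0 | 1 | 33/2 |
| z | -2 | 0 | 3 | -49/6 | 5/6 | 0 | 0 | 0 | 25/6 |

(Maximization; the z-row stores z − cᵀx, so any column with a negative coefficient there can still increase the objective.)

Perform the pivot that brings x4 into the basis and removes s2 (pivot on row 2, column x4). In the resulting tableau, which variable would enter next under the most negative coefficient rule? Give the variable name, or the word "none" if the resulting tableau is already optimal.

x3

Pivot element 2/3. New z-row = old z-row − (-49/6)·(row 2/(2/3)).
Updated z-row coefficients: x1: 139/4, x2: 0, x3: -135/4, x4: 0, s1: -13/4, s2: 49/4, s3: 0, s4: 0.
The most negative is -135/4 in column x3, so x3 would enter next.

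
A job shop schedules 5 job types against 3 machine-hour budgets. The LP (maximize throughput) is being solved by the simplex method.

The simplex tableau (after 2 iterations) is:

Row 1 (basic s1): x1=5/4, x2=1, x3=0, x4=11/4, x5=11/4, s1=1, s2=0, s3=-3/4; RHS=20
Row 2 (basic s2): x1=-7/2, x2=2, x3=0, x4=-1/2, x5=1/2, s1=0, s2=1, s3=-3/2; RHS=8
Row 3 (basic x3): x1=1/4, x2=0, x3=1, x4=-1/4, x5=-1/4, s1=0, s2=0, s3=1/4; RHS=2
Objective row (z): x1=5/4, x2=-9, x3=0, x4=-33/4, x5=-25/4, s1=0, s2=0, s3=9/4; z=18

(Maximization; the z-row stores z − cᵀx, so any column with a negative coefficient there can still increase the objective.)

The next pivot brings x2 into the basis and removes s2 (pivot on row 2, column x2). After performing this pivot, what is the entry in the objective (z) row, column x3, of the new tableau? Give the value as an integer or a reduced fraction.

Pivot element is row 2, column x2: 2.
Normalize row 2: new (row 2, x3) = 0/2 = 0.
z-row ← z-row − (-9)·(new row 2): 0 − (-9)·0 = 0.

0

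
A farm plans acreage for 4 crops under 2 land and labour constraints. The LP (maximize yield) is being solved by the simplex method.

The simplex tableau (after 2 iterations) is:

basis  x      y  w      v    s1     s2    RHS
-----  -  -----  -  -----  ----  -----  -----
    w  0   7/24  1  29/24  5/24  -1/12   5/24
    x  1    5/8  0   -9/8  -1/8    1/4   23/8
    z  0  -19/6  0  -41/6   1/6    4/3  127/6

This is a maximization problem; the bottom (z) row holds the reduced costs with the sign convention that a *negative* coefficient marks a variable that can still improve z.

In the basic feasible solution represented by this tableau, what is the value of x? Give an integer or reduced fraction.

x is basic (row 2); its value is the RHS of that row: 23/8.

23/8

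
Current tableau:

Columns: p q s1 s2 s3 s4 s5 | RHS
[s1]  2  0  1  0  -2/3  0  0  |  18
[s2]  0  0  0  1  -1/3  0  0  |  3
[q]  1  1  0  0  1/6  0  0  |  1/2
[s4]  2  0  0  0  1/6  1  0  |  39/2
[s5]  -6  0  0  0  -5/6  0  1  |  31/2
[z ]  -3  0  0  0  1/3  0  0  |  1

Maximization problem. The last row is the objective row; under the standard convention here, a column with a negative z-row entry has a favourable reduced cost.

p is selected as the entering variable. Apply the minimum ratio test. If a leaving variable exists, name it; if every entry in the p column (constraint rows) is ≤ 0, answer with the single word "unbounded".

q

Ratios: row 1 (s1): 18/2 = 9; row 2 (s2): entry 0 ≤ 0, skip; row 3 (q): (1/2)/1 = 1/2; row 4 (s4): (39/2)/2 = 39/4; row 5 (s5): entry -6 ≤ 0, skip.
Minimum ratio is in the q row, so q leaves.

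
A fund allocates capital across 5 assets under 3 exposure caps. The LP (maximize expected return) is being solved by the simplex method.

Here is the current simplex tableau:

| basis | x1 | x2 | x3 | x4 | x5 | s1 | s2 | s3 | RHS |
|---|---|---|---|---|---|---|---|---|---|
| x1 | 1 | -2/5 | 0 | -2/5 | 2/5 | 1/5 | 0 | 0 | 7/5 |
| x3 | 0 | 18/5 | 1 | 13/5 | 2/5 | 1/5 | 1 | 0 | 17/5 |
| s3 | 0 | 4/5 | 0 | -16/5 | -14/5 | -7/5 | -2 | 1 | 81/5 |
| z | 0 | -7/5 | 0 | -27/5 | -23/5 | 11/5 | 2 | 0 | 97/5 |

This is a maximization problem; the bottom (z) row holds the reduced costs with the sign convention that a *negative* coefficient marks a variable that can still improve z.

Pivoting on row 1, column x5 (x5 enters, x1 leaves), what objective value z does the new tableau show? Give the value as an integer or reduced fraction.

71/2

Minimum ratio for x5: (7/5)/(2/5) = 7/2.
z changes by −(z-row coeff of x5)·ratio = −(-23/5)·(7/2) = 161/10.
New z = 97/5 + (161/10) = 71/2.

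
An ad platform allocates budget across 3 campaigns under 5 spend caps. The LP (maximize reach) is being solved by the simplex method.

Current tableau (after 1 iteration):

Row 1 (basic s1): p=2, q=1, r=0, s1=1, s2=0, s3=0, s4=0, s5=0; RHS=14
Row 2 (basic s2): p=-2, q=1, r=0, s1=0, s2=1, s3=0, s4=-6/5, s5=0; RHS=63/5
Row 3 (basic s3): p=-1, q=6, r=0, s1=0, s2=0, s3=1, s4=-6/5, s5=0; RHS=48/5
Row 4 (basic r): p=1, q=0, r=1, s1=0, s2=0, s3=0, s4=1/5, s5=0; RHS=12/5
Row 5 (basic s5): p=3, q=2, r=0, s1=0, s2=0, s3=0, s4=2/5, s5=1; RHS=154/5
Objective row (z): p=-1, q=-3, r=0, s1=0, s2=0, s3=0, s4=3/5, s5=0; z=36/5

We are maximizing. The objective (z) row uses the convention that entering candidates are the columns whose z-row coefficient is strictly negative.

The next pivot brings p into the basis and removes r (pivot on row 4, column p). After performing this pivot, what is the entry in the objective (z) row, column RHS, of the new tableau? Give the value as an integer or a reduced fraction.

Pivot element is row 4, column p: 1.
Normalize row 4: new (row 4, RHS) = (12/5)/1 = 12/5.
z-row ← z-row − (-1)·(new row 4): 36/5 − (-1)·(12/5) = 48/5.

48/5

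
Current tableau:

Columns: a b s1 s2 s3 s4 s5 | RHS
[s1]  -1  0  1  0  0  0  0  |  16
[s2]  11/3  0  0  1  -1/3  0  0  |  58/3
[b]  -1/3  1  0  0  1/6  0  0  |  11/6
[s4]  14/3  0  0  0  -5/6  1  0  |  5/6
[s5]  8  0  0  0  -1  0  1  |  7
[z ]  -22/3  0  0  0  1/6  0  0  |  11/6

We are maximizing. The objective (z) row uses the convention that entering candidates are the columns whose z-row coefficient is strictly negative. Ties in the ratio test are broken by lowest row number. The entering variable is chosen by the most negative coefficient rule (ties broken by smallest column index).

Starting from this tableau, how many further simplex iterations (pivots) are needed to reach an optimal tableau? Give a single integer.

3

pivot: a in, s4 out → z = 22/7
pivot: s3 in, s5 out → z = 18
pivot: s4 in, b out → z = 21
No improving column remains; optimal.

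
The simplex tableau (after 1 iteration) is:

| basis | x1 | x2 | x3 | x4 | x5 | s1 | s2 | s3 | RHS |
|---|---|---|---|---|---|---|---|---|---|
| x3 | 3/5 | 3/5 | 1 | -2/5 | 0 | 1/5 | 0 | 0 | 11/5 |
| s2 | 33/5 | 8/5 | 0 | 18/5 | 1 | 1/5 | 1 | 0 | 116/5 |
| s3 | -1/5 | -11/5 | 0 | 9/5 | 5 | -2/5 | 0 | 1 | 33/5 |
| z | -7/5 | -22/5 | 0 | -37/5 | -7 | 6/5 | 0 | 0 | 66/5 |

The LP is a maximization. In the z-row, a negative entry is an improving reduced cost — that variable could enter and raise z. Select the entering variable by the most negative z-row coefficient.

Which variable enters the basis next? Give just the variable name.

x4

Objective-row coefficients: x1: -7/5, x2: -22/5, x3: 0, x4: -37/5, x5: -7, s1: 6/5, s2: 0, s3: 0.
The most negative is -37/5 in column x4, so x4 enters.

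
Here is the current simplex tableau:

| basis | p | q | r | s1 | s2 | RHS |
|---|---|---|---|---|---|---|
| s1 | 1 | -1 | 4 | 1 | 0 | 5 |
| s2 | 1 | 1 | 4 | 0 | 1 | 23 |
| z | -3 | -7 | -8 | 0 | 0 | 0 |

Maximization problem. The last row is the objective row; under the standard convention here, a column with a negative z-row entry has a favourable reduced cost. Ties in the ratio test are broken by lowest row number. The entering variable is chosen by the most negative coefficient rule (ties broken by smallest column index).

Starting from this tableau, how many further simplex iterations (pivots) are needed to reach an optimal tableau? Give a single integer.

3

pivot: r in, s1 out → z = 10
pivot: q in, s2 out → z = 91
pivot: s1 in, r out → z = 161
No improving column remains; optimal.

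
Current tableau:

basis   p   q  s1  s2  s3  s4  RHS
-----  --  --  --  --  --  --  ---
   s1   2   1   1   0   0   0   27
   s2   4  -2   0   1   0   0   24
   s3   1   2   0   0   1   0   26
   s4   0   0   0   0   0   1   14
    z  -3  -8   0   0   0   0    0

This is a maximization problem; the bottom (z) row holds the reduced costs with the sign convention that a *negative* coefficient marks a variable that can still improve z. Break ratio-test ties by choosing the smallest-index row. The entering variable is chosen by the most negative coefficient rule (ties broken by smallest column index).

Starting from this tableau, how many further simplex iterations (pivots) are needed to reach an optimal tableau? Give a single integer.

pivot: q in, s3 out → z = 104
No improving column remains; optimal.

1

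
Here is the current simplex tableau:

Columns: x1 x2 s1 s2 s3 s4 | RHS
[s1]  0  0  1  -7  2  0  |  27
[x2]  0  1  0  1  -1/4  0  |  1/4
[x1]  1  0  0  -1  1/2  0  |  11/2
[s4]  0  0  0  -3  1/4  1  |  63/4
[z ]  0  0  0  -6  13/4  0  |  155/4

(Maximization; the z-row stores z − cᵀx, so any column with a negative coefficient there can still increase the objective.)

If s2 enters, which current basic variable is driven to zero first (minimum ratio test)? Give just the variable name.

Ratios: row 1 (s1): entry -7 ≤ 0, skip; row 2 (x2): (1/4)/1 = 1/4; row 3 (x1): entry -1 ≤ 0, skip; row 4 (s4): entry -3 ≤ 0, skip.
Minimum ratio 1/4 is in the x2 row, so x2 leaves.

x2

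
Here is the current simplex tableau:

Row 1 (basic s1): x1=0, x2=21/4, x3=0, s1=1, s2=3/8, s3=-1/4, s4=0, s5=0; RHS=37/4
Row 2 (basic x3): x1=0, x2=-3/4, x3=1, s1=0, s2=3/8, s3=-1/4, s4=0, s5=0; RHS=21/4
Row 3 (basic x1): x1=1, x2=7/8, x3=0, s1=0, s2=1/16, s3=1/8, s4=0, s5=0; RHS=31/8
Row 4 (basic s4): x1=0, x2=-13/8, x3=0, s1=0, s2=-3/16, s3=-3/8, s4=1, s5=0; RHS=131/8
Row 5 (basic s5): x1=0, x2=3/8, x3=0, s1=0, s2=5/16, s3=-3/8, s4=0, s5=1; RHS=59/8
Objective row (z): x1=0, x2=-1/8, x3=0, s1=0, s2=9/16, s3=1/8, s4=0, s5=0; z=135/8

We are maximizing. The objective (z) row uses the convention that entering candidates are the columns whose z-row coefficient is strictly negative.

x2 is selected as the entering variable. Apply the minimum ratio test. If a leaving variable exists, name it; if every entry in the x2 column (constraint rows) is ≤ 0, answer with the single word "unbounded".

Ratios: row 1 (s1): (37/4)/(21/4) = 37/21; row 2 (x3): entry -3/4 ≤ 0, skip; row 3 (x1): (31/8)/(7/8) = 31/7; row 4 (s4): entry -13/8 ≤ 0, skip; row 5 (s5): (59/8)/(3/8) = 59/3.
Minimum ratio is in the s1 row, so s1 leaves.

s1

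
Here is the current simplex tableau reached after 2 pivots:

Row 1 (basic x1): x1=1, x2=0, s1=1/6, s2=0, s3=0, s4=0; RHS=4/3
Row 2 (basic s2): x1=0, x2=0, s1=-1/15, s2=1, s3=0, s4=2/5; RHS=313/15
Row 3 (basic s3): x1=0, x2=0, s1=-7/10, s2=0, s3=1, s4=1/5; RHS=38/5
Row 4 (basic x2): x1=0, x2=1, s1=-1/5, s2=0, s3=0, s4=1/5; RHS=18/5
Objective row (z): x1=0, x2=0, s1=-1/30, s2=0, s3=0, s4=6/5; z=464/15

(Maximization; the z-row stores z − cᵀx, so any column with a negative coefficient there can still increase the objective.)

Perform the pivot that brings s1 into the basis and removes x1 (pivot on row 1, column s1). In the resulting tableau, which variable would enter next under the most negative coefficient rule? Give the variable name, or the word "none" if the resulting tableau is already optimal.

Pivot element 1/6. New z-row = old z-row − (-1/30)·(row 1/(1/6)).
Updated z-row coefficients: x1: 1/5, x2: 0, s1: 0, s2: 0, s3: 0, s4: 6/5.
No coefficient is strictly negative; the tableau after this pivot is optimal.

none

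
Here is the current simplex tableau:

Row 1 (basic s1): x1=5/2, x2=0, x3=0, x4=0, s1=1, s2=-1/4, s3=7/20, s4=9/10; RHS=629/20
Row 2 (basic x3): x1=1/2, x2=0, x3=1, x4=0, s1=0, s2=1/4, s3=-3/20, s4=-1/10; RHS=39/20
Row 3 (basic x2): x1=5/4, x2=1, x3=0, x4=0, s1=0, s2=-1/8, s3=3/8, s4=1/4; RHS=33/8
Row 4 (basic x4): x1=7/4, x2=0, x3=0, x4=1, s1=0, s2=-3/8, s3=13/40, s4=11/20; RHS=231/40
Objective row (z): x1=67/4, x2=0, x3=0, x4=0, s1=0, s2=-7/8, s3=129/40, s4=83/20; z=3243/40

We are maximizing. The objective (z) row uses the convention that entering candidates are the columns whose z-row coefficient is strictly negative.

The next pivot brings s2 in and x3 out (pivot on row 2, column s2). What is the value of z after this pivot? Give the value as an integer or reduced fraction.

Minimum ratio for s2: (39/20)/(1/4) = 39/5.
z changes by −(z-row coeff of s2)·ratio = −(-7/8)·(39/5) = 273/40.
New z = 3243/40 + (273/40) = 879/10.

879/10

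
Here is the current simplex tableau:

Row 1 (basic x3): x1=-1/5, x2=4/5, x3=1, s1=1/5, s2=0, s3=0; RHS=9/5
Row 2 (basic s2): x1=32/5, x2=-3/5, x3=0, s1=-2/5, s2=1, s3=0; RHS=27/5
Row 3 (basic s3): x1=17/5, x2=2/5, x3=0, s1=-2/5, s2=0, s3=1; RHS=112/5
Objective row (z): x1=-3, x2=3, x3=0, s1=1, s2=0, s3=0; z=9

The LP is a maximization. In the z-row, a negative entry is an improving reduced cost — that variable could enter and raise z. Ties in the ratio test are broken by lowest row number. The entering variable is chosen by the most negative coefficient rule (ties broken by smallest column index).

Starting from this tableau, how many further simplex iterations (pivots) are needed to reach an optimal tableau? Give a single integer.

1

pivot: x1 in, s2 out → z = 369/32
No improving column remains; optimal.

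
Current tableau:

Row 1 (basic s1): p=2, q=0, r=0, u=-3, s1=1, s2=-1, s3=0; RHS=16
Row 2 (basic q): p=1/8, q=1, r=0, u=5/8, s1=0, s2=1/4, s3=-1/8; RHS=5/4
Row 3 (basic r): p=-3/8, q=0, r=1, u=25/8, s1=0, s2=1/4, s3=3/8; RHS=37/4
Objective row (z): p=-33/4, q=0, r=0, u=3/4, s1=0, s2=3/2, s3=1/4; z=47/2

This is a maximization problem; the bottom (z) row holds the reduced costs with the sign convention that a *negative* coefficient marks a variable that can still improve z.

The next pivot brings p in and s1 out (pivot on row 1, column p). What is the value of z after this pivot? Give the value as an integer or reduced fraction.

Minimum ratio for p: 16/2 = 8.
z changes by −(z-row coeff of p)·ratio = −(-33/4)·8 = 66.
New z = 47/2 + 66 = 179/2.

179/2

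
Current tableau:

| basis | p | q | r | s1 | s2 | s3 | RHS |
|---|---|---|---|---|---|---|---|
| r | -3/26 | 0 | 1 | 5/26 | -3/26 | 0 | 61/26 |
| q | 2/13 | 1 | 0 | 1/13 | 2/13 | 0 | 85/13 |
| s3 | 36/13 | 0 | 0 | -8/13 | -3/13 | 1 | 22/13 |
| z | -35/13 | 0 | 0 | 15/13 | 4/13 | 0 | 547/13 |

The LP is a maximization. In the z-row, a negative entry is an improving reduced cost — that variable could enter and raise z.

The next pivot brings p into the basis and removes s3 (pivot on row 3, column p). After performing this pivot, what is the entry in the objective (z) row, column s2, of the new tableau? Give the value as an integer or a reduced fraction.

1/12

Pivot element is row 3, column p: 36/13.
Normalize row 3: new (row 3, s2) = (-3/13)/(36/13) = -1/12.
z-row ← z-row − (-35/13)·(new row 3): 4/13 − (-35/13)·(-1/12) = 1/12.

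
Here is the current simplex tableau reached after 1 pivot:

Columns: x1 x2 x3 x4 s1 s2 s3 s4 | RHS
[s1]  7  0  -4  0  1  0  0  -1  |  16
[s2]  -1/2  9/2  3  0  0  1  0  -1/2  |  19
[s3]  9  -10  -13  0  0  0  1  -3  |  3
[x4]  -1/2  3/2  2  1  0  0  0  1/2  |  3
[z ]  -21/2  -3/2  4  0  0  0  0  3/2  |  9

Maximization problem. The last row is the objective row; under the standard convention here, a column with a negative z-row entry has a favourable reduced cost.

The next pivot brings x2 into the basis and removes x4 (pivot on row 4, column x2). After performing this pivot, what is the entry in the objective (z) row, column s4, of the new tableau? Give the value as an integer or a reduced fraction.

2

Pivot element is row 4, column x2: 3/2.
Normalize row 4: new (row 4, s4) = (1/2)/(3/2) = 1/3.
z-row ← z-row − (-3/2)·(new row 4): 3/2 − (-3/2)·(1/3) = 2.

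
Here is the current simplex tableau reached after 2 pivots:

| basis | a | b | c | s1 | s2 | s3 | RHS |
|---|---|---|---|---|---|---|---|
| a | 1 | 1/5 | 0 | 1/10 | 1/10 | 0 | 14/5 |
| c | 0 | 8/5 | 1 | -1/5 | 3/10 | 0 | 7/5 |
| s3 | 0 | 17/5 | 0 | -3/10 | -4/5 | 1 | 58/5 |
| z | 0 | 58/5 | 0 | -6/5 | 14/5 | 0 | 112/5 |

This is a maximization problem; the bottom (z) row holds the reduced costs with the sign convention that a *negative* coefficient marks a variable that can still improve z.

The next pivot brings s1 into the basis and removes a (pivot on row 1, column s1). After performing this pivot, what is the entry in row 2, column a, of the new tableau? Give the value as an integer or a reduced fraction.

Pivot element is row 1, column s1: 1/10.
Normalize row 1: new (row 1, a) = 1/(1/10) = 10.
row 2 ← row 2 − (-1/5)·(new row 1): 0 − (-1/5)·10 = 2.

2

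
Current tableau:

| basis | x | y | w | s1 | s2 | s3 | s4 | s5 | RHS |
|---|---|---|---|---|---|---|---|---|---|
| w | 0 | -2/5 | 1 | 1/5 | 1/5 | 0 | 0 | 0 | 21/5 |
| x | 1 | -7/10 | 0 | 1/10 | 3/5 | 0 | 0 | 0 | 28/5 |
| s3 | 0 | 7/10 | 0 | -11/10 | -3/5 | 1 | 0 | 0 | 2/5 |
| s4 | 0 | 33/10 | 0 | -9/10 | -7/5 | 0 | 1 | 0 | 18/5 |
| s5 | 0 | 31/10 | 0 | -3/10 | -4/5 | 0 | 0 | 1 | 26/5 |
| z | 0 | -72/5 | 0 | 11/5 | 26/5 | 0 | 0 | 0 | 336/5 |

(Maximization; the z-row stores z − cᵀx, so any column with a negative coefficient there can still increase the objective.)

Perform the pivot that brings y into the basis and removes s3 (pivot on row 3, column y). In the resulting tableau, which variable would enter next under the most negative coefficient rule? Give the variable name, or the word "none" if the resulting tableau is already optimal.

s1

Pivot element 7/10. New z-row = old z-row − (-72/5)·(row 3/(7/10)).
Updated z-row coefficients: x: 0, y: 0, w: 0, s1: -143/7, s2: -50/7, s3: 144/7, s4: 0, s5: 0.
The most negative is -143/7 in column s1, so s1 would enter next.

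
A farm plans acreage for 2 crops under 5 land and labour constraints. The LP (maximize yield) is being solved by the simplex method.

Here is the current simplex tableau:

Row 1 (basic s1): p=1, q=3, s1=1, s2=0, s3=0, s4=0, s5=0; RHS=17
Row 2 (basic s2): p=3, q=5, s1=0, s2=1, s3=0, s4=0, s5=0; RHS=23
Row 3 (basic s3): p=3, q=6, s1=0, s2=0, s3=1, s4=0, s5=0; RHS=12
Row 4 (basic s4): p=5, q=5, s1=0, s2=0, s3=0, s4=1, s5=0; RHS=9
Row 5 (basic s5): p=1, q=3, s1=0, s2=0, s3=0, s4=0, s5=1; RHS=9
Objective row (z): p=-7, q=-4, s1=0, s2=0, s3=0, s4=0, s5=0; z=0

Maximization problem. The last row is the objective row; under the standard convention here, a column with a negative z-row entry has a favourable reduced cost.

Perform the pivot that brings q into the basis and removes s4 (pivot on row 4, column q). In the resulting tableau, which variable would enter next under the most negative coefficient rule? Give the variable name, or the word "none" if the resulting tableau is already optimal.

p

Pivot element 5. New z-row = old z-row − (-4)·(row 4/5).
Updated z-row coefficients: p: -3, q: 0, s1: 0, s2: 0, s3: 0, s4: 4/5, s5: 0.
The most negative is -3 in column p, so p would enter next.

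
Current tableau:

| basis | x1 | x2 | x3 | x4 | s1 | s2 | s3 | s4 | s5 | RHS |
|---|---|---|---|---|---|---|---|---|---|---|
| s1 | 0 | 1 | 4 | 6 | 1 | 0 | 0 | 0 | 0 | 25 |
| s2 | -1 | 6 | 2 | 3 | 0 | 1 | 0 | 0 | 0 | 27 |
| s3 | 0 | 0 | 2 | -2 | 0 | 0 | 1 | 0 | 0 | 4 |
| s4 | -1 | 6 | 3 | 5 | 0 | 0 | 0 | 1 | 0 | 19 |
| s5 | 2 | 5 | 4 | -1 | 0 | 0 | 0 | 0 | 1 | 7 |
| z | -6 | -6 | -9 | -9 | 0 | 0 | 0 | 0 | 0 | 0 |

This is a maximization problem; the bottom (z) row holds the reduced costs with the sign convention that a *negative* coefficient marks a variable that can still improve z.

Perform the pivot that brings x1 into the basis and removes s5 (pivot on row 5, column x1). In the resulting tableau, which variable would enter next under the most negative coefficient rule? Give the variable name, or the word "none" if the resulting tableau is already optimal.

x4

Pivot element 2. New z-row = old z-row − (-6)·(row 5/2).
Updated z-row coefficients: x1: 0, x2: 9, x3: 3, x4: -12, s1: 0, s2: 0, s3: 0, s4: 0, s5: 3.
The most negative is -12 in column x4, so x4 would enter next.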